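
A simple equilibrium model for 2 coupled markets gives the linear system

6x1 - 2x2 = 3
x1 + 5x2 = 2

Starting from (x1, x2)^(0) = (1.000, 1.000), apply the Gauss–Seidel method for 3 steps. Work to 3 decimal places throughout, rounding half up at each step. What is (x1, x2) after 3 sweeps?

(0.595, 0.281)

Iteration 1:
  x1 = (3 - (-2)·1.000) / (6) = 0.833
  x2 = (2 - (1)·0.833) / (5) = 0.233
Iteration 2:
  x1 = (3 - (-2)·0.233) / (6) = 0.578
  x2 = (2 - (1)·0.578) / (5) = 0.284
Iteration 3:
  x1 = (3 - (-2)·0.284) / (6) = 0.595
  x2 = (2 - (1)·0.595) / (5) = 0.281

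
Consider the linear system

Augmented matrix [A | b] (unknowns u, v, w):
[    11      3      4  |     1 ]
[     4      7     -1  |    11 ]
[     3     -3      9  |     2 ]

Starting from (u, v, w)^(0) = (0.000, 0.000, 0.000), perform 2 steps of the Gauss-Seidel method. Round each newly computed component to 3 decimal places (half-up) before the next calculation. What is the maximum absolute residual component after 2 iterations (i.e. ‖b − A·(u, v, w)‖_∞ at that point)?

Iteration 1:
  u = (1 - (3)·0.000 - (4)·0.000) / (11) = 0.091
  v = (11 - (4)·0.091 - (-1)·0.000) / (7) = 1.519
  w = (2 - (3)·0.091 - (-3)·1.519) / (9) = 0.698
Iteration 2:
  u = (1 - (3)·1.519 - (4)·0.698) / (11) = -0.577
  v = (11 - (4)·-0.577 - (-1)·0.698) / (7) = 2.001
  w = (2 - (3)·-0.577 - (-3)·2.001) / (9) = 1.082
Residual b − A·x = (-2.984, 0.383, -0.004); ∞-norm = 2.984

2.984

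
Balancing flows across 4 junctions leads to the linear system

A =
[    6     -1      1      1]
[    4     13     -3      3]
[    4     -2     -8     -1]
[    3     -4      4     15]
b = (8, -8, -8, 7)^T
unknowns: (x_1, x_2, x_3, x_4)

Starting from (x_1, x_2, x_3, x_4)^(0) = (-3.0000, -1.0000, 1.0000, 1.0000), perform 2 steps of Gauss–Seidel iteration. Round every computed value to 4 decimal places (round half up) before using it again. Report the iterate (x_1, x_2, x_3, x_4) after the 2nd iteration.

Iteration 1:
  x_1 = (8 - (-1)·-1.0000 - (1)·1.0000 - (1)·1.0000) / (6) = 0.8333
  x_2 = (-8 - (4)·0.8333 - (-3)·1.0000 - (3)·1.0000) / (13) = -0.8718
  x_3 = (-8 - (4)·0.8333 - (-2)·-0.8718 - (-1)·1.0000) / (-8) = 1.5096
  x_4 = (7 - (3)·0.8333 - (-4)·-0.8718 - (4)·1.5096) / (15) = -0.3350
Iteration 2:
  x_1 = (8 - (-1)·-0.8718 - (1)·1.5096 - (1)·-0.3350) / (6) = 0.9923
  x_2 = (-8 - (4)·0.9923 - (-3)·1.5096 - (3)·-0.3350) / (13) = -0.4950
  x_3 = (-8 - (4)·0.9923 - (-2)·-0.4950 - (-1)·-0.3350) / (-8) = 1.6618
  x_4 = (7 - (3)·0.9923 - (-4)·-0.4950 - (4)·1.6618) / (15) = -0.3069

(0.9923, -0.4950, 1.6618, -0.3069)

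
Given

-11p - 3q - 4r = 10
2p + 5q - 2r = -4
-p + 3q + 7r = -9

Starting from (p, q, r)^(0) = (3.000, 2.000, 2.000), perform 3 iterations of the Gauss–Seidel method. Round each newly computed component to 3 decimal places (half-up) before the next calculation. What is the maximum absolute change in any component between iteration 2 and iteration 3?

0.423

Iteration 1:
  p = (10 - (-3)·2.000 - (-4)·2.000) / (-11) = -2.182
  q = (-4 - (2)·-2.182 - (-2)·2.000) / (5) = 0.873
  r = (-9 - (-1)·-2.182 - (3)·0.873) / (7) = -1.972
Iteration 2:
  p = (10 - (-3)·0.873 - (-4)·-1.972) / (-11) = -0.430
  q = (-4 - (2)·-0.430 - (-2)·-1.972) / (5) = -1.417
  r = (-9 - (-1)·-0.430 - (3)·-1.417) / (7) = -0.740
Iteration 3:
  p = (10 - (-3)·-1.417 - (-4)·-0.740) / (-11) = -0.254
  q = (-4 - (2)·-0.254 - (-2)·-0.740) / (5) = -0.994
  r = (-9 - (-1)·-0.254 - (3)·-0.994) / (7) = -0.896
Change: (0.176, 0.423, -0.156) → max |·| = 0.423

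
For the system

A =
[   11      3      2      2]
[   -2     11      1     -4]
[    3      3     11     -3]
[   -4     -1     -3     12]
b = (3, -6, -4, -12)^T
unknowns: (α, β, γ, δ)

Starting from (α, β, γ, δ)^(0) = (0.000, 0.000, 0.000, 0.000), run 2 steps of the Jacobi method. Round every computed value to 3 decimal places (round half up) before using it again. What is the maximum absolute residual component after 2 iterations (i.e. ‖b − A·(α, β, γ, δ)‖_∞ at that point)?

1.333

Iteration 1:
  α = (3 - (3)·0.000 - (2)·0.000 - (2)·0.000) / (11) = 0.273
  β = (-6 - (-2)·0.000 - (1)·0.000 - (-4)·0.000) / (11) = -0.545
  γ = (-4 - (3)·0.000 - (3)·0.000 - (-3)·0.000) / (11) = -0.364
  δ = (-12 - (-4)·0.000 - (-1)·0.000 - (-3)·0.000) / (12) = -1.000
Iteration 2:
  α = (3 - (3)·-0.545 - (2)·-0.364 - (2)·-1.000) / (11) = 0.669
  β = (-6 - (-2)·0.273 - (1)·-0.364 - (-4)·-1.000) / (11) = -0.826
  γ = (-4 - (3)·0.273 - (3)·-0.545 - (-3)·-1.000) / (11) = -0.562
  δ = (-12 - (-4)·0.273 - (-1)·-0.545 - (-3)·-0.364) / (12) = -1.045
Residual b − A·x = (1.333, 0.806, -0.482, 0.704); ∞-norm = 1.333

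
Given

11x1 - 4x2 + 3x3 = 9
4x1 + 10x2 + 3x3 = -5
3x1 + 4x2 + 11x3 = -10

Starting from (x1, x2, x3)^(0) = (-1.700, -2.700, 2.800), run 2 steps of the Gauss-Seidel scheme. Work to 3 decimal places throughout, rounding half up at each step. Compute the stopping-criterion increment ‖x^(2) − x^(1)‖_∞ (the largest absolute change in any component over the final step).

Iteration 1:
  x1 = (9 - (-4)·-2.700 - (3)·2.800) / (11) = -0.927
  x2 = (-5 - (4)·-0.927 - (3)·2.800) / (10) = -0.969
  x3 = (-10 - (3)·-0.927 - (4)·-0.969) / (11) = -0.304
Iteration 2:
  x1 = (9 - (-4)·-0.969 - (3)·-0.304) / (11) = 0.549
  x2 = (-5 - (4)·0.549 - (3)·-0.304) / (10) = -0.628
  x3 = (-10 - (3)·0.549 - (4)·-0.628) / (11) = -0.830
Change: (1.476, 0.341, -0.526) → max |·| = 1.476

1.476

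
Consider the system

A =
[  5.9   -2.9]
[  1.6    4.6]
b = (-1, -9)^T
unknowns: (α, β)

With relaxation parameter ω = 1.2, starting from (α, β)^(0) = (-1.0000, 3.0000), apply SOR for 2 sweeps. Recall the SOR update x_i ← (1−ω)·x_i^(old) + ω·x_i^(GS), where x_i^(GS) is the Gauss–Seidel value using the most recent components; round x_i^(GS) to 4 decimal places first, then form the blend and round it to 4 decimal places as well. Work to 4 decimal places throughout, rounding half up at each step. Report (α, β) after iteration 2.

(-2.7302, -0.4713)

Iteration 1:
  α: GS value = (-1 - (-2.9)·3.0000) / (5.9) = 1.3051;  α ← (1−ω)·-1.0000 + ω·1.3051 = 1.7661
  β: GS value = (-9 - (1.6)·1.7661) / (4.6) = -2.5708;  β ← (1−ω)·3.0000 + ω·-2.5708 = -3.6850
Iteration 2:
  α: GS value = (-1 - (-2.9)·-3.6850) / (5.9) = -1.9808;  α ← (1−ω)·1.7661 + ω·-1.9808 = -2.7302
  β: GS value = (-9 - (1.6)·-2.7302) / (4.6) = -1.0069;  β ← (1−ω)·-3.6850 + ω·-1.0069 = -0.4713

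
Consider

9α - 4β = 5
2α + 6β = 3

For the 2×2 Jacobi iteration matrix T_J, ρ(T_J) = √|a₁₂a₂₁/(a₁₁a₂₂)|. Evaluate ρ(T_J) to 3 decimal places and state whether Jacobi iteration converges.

a₁₂a₂₁/(a₁₁a₂₂) = (-4)·(2) / ((9)·(6)) = -0.148148
ρ = √|-0.148148| = √0.148148 = 0.385
ρ < 1, so Jacobi converges

0.385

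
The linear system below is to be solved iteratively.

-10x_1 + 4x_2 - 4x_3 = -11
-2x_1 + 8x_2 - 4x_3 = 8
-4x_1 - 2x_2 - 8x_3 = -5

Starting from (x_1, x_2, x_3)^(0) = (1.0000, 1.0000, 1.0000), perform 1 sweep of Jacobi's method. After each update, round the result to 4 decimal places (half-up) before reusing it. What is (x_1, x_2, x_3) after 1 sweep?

Iteration 1:
  x_1 = (-11 - (4)·1.0000 - (-4)·1.0000) / (-10) = 1.1000
  x_2 = (8 - (-2)·1.0000 - (-4)·1.0000) / (8) = 1.7500
  x_3 = (-5 - (-4)·1.0000 - (-2)·1.0000) / (-8) = -0.1250

(1.1000, 1.7500, -0.1250)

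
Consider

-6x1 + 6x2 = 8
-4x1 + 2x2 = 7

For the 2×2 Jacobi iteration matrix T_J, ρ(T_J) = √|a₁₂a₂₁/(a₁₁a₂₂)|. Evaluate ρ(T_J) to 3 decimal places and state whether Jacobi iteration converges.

1.414

a₁₂a₂₁/(a₁₁a₂₂) = (6)·(-4) / ((-6)·(2)) = 2.000000
ρ = √|2.000000| = √2.000000 = 1.414
ρ > 1, so Jacobi diverges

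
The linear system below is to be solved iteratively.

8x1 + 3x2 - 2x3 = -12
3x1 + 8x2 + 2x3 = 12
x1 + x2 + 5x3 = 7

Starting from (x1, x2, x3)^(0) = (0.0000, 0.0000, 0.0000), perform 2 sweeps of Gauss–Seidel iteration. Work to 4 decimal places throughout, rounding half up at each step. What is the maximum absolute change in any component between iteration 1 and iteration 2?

0.4516

Iteration 1:
  x1 = (-12 - (3)·0.0000 - (-2)·0.0000) / (8) = -1.5000
  x2 = (12 - (3)·-1.5000 - (2)·0.0000) / (8) = 2.0625
  x3 = (7 - (1)·-1.5000 - (1)·2.0625) / (5) = 1.2875
Iteration 2:
  x1 = (-12 - (3)·2.0625 - (-2)·1.2875) / (8) = -1.9516
  x2 = (12 - (3)·-1.9516 - (2)·1.2875) / (8) = 1.9100
  x3 = (7 - (1)·-1.9516 - (1)·1.9100) / (5) = 1.4083
Change: (-0.4516, -0.1525, 0.1208) → max |·| = 0.4516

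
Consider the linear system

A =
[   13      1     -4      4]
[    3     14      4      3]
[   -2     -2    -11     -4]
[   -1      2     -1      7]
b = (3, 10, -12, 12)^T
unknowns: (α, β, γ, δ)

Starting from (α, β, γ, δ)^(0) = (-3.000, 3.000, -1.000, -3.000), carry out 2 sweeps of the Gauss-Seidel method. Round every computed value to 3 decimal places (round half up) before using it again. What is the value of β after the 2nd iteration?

-0.183

Iteration 1:
  α = (3 - (1)·3.000 - (-4)·-1.000 - (4)·-3.000) / (13) = 0.615
  β = (10 - (3)·0.615 - (4)·-1.000 - (3)·-3.000) / (14) = 1.511
  γ = (-12 - (-2)·0.615 - (-2)·1.511 - (-4)·-3.000) / (-11) = 1.795
  δ = (12 - (-1)·0.615 - (2)·1.511 - (-1)·1.795) / (7) = 1.627
Iteration 2:
  α = (3 - (1)·1.511 - (-4)·1.795 - (4)·1.627) / (13) = 0.166
  β = (10 - (3)·0.166 - (4)·1.795 - (3)·1.627) / (14) = -0.183
  γ = (-12 - (-2)·0.166 - (-2)·-0.183 - (-4)·1.627) / (-11) = 0.502
  δ = (12 - (-1)·0.166 - (2)·-0.183 - (-1)·0.502) / (7) = 1.862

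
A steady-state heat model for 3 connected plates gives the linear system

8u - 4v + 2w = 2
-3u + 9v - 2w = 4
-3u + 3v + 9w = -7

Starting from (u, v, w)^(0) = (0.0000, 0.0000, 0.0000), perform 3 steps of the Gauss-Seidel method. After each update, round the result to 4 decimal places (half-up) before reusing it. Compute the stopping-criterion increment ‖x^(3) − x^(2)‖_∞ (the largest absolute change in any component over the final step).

0.0593

Iteration 1:
  u = (2 - (-4)·0.0000 - (2)·0.0000) / (8) = 0.2500
  v = (4 - (-3)·0.2500 - (-2)·0.0000) / (9) = 0.5278
  w = (-7 - (-3)·0.2500 - (3)·0.5278) / (9) = -0.8704
Iteration 2:
  u = (2 - (-4)·0.5278 - (2)·-0.8704) / (8) = 0.7315
  v = (4 - (-3)·0.7315 - (-2)·-0.8704) / (9) = 0.4949
  w = (-7 - (-3)·0.7315 - (3)·0.4949) / (9) = -0.6989
Iteration 3:
  u = (2 - (-4)·0.4949 - (2)·-0.6989) / (8) = 0.6722
  v = (4 - (-3)·0.6722 - (-2)·-0.6989) / (9) = 0.5132
  w = (-7 - (-3)·0.6722 - (3)·0.5132) / (9) = -0.7248
Change: (-0.0593, 0.0183, -0.0259) → max |·| = 0.0593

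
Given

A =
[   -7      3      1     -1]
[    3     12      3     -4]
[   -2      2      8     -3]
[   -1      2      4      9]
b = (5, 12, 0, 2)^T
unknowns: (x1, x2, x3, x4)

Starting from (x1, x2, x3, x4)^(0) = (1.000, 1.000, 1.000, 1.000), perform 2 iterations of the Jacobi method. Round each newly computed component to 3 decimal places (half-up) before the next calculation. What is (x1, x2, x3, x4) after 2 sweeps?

(-0.256, 0.867, -0.405, -0.161)

Iteration 1:
  x1 = (5 - (3)·1.000 - (1)·1.000 - (-1)·1.000) / (-7) = -0.286
  x2 = (12 - (3)·1.000 - (3)·1.000 - (-4)·1.000) / (12) = 0.833
  x3 = (0 - (-2)·1.000 - (2)·1.000 - (-3)·1.000) / (8) = 0.375
  x4 = (2 - (-1)·1.000 - (2)·1.000 - (4)·1.000) / (9) = -0.333
Iteration 2:
  x1 = (5 - (3)·0.833 - (1)·0.375 - (-1)·-0.333) / (-7) = -0.256
  x2 = (12 - (3)·-0.286 - (3)·0.375 - (-4)·-0.333) / (12) = 0.867
  x3 = (0 - (-2)·-0.286 - (2)·0.833 - (-3)·-0.333) / (8) = -0.405
  x4 = (2 - (-1)·-0.286 - (2)·0.833 - (4)·0.375) / (9) = -0.161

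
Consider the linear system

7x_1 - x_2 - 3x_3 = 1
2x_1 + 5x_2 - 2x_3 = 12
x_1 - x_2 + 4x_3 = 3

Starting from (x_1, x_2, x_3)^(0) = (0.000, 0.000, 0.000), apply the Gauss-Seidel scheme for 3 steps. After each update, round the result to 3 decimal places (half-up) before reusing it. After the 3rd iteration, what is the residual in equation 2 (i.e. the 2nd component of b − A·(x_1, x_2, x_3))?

0.003

Iteration 1:
  x_1 = (1 - (-1)·0.000 - (-3)·0.000) / (7) = 0.143
  x_2 = (12 - (2)·0.143 - (-2)·0.000) / (5) = 2.343
  x_3 = (3 - (1)·0.143 - (-1)·2.343) / (4) = 1.300
Iteration 2:
  x_1 = (1 - (-1)·2.343 - (-3)·1.300) / (7) = 1.035
  x_2 = (12 - (2)·1.035 - (-2)·1.300) / (5) = 2.506
  x_3 = (3 - (1)·1.035 - (-1)·2.506) / (4) = 1.118
Iteration 3:
  x_1 = (1 - (-1)·2.506 - (-3)·1.118) / (7) = 0.980
  x_2 = (12 - (2)·0.980 - (-2)·1.118) / (5) = 2.455
  x_3 = (3 - (1)·0.980 - (-1)·2.455) / (4) = 1.119
Residual b − A·x = (-0.048, 0.003, -0.001)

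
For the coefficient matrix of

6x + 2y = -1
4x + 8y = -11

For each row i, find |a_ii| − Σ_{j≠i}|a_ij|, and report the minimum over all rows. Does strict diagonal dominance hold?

row 1: |6| − (2) = 4
row 2: |8| − (4) = 4
minimum over rows = 4 → strictly diagonally dominant (convergence guaranteed)

4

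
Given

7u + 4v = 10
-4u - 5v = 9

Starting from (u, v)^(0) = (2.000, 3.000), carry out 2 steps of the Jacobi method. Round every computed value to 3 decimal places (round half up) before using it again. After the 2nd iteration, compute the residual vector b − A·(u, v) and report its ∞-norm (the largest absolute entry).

Iteration 1:
  u = (10 - (4)·3.000) / (7) = -0.286
  v = (9 - (-4)·2.000) / (-5) = -3.400
Iteration 2:
  u = (10 - (4)·-3.400) / (7) = 3.371
  v = (9 - (-4)·-0.286) / (-5) = -1.571
Residual b − A·x = (-7.313, 14.629); ∞-norm = 14.629

14.629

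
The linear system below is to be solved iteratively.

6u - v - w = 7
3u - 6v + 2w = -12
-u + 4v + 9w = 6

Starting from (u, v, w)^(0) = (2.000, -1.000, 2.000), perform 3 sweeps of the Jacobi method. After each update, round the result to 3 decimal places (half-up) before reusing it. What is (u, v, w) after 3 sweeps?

(1.549, 2.728, -0.494)

Iteration 1:
  u = (7 - (-1)·-1.000 - (-1)·2.000) / (6) = 1.333
  v = (-12 - (3)·2.000 - (2)·2.000) / (-6) = 3.667
  w = (6 - (-1)·2.000 - (4)·-1.000) / (9) = 1.333
Iteration 2:
  u = (7 - (-1)·3.667 - (-1)·1.333) / (6) = 2.000
  v = (-12 - (3)·1.333 - (2)·1.333) / (-6) = 3.111
  w = (6 - (-1)·1.333 - (4)·3.667) / (9) = -0.815
Iteration 3:
  u = (7 - (-1)·3.111 - (-1)·-0.815) / (6) = 1.549
  v = (-12 - (3)·2.000 - (2)·-0.815) / (-6) = 2.728
  w = (6 - (-1)·2.000 - (4)·3.111) / (9) = -0.494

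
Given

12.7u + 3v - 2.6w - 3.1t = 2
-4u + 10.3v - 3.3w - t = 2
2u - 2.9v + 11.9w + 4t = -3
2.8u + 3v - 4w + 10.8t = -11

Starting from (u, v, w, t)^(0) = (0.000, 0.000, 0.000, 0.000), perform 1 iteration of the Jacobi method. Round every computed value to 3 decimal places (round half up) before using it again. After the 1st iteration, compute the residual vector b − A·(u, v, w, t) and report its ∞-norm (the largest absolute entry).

4.390

Iteration 1:
  u = (2 - (3)·0.000 - (-2.6)·0.000 - (-3.1)·0.000) / (12.7) = 0.157
  v = (2 - (-4)·0.000 - (-3.3)·0.000 - (-1)·0.000) / (10.3) = 0.194
  w = (-3 - (2)·0.000 - (-2.9)·0.000 - (4)·0.000) / (11.9) = -0.252
  t = (-11 - (2.8)·0.000 - (3)·0.000 - (-4)·0.000) / (10.8) = -1.019
Residual b − A·x = (-4.390, -1.221, 4.323, -2.024); ∞-norm = 4.390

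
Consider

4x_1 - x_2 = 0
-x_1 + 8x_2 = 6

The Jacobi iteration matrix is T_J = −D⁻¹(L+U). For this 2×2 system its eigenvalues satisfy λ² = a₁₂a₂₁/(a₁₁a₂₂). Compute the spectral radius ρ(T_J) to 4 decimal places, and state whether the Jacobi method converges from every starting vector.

a₁₂a₂₁/(a₁₁a₂₂) = (-1)·(-1) / ((4)·(8)) = 0.031250
ρ = √|0.031250| = √0.031250 = 0.1768
ρ < 1, so Jacobi converges

0.1768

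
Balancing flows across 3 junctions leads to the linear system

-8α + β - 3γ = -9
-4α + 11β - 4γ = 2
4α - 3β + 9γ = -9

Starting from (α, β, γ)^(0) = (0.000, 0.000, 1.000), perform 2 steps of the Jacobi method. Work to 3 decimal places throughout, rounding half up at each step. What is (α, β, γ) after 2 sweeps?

Iteration 1:
  α = (-9 - (1)·0.000 - (-3)·1.000) / (-8) = 0.750
  β = (2 - (-4)·0.000 - (-4)·1.000) / (11) = 0.545
  γ = (-9 - (4)·0.000 - (-3)·0.000) / (9) = -1.000
Iteration 2:
  α = (-9 - (1)·0.545 - (-3)·-1.000) / (-8) = 1.568
  β = (2 - (-4)·0.750 - (-4)·-1.000) / (11) = 0.091
  γ = (-9 - (4)·0.750 - (-3)·0.545) / (9) = -1.152

(1.568, 0.091, -1.152)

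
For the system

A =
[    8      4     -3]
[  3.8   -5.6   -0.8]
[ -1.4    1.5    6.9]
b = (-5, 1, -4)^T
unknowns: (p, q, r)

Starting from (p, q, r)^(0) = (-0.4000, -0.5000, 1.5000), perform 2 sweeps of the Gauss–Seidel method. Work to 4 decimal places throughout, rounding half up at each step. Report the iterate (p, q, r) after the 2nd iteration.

(-0.6737, -0.5666, -0.5932)

Iteration 1:
  p = (-5 - (4)·-0.5000 - (-3)·1.5000) / (8) = 0.1875
  q = (1 - (3.8)·0.1875 - (-0.8)·1.5000) / (-5.6) = -0.2656
  r = (-4 - (-1.4)·0.1875 - (1.5)·-0.2656) / (6.9) = -0.4839
Iteration 2:
  p = (-5 - (4)·-0.2656 - (-3)·-0.4839) / (8) = -0.6737
  q = (1 - (3.8)·-0.6737 - (-0.8)·-0.4839) / (-5.6) = -0.5666
  r = (-4 - (-1.4)·-0.6737 - (1.5)·-0.5666) / (6.9) = -0.5932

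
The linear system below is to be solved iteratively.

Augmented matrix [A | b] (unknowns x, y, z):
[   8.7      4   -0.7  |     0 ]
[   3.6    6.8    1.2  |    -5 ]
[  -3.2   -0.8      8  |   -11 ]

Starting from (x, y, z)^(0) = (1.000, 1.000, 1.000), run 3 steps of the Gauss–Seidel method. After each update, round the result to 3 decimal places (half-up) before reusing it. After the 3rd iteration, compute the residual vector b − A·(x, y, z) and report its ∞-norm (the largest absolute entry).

0.051

Iteration 1:
  x = (0 - (4)·1.000 - (-0.7)·1.000) / (8.7) = -0.379
  y = (-5 - (3.6)·-0.379 - (1.2)·1.000) / (6.8) = -0.711
  z = (-11 - (-3.2)·-0.379 - (-0.8)·-0.711) / (8) = -1.598
Iteration 2:
  x = (0 - (4)·-0.711 - (-0.7)·-1.598) / (8.7) = 0.198
  y = (-5 - (3.6)·0.198 - (1.2)·-1.598) / (6.8) = -0.558
  z = (-11 - (-3.2)·0.198 - (-0.8)·-0.558) / (8) = -1.352
Iteration 3:
  x = (0 - (4)·-0.558 - (-0.7)·-1.352) / (8.7) = 0.148
  y = (-5 - (3.6)·0.148 - (1.2)·-1.352) / (6.8) = -0.575
  z = (-11 - (-3.2)·0.148 - (-0.8)·-0.575) / (8) = -1.373
Residual b − A·x = (0.051, 0.025, -0.002); ∞-norm = 0.051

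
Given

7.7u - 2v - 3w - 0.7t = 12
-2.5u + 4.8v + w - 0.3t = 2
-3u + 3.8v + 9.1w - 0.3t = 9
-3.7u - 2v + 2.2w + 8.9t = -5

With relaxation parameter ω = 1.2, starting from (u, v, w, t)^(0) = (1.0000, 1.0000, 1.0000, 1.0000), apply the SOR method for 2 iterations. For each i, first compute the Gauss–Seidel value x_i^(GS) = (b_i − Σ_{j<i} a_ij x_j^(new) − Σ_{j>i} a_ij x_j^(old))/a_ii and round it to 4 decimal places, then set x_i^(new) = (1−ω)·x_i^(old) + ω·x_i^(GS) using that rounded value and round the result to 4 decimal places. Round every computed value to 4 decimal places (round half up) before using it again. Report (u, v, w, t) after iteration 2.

(2.5015, 1.4638, 1.2285, 0.5003)

Iteration 1:
  u: GS value = (12 - (-2)·1.0000 - (-3)·1.0000 - (-0.7)·1.0000) / (7.7) = 2.2987;  u ← (1−ω)·1.0000 + ω·2.2987 = 2.5584
  v: GS value = (2 - (-2.5)·2.5584 - (1)·1.0000 - (-0.3)·1.0000) / (4.8) = 1.6033;  v ← (1−ω)·1.0000 + ω·1.6033 = 1.7240
  w: GS value = (9 - (-3)·2.5584 - (3.8)·1.7240 - (-0.3)·1.0000) / (9.1) = 1.1455;  w ← (1−ω)·1.0000 + ω·1.1455 = 1.1746
  t: GS value = (-5 - (-3.7)·2.5584 - (-2)·1.7240 - (2.2)·1.1746) / (8.9) = 0.5989;  t ← (1−ω)·1.0000 + ω·0.5989 = 0.5187
Iteration 2:
  u: GS value = (12 - (-2)·1.7240 - (-3)·1.1746 - (-0.7)·0.5187) / (7.7) = 2.5110;  u ← (1−ω)·2.5584 + ω·2.5110 = 2.5015
  v: GS value = (2 - (-2.5)·2.5015 - (1)·1.1746 - (-0.3)·0.5187) / (4.8) = 1.5072;  v ← (1−ω)·1.7240 + ω·1.5072 = 1.4638
  w: GS value = (9 - (-3)·2.5015 - (3.8)·1.4638 - (-0.3)·0.5187) / (9.1) = 1.2195;  w ← (1−ω)·1.1746 + ω·1.2195 = 1.2285
  t: GS value = (-5 - (-3.7)·2.5015 - (-2)·1.4638 - (2.2)·1.2285) / (8.9) = 0.5034;  t ← (1−ω)·0.5187 + ω·0.5034 = 0.5003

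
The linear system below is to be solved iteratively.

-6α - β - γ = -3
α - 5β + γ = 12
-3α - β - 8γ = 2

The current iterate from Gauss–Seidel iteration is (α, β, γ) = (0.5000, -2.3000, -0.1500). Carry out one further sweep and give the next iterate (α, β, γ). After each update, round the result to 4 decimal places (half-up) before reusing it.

One sweep:
  α = (-3 - (-1)·-2.3000 - (-1)·-0.1500) / (-6) = 0.9083
  β = (12 - (1)·0.9083 - (1)·-0.1500) / (-5) = -2.2483
  γ = (2 - (-3)·0.9083 - (-1)·-2.2483) / (-8) = -0.3096

(0.9083, -2.2483, -0.3096)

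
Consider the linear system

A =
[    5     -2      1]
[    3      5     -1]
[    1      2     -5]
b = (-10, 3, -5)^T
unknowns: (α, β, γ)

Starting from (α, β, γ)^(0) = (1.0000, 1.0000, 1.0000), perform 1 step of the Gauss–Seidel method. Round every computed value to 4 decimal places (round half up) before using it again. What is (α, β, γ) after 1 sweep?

Iteration 1:
  α = (-10 - (-2)·1.0000 - (1)·1.0000) / (5) = -1.8000
  β = (3 - (3)·-1.8000 - (-1)·1.0000) / (5) = 1.8800
  γ = (-5 - (1)·-1.8000 - (2)·1.8800) / (-5) = 1.3920

(-1.8000, 1.8800, 1.3920)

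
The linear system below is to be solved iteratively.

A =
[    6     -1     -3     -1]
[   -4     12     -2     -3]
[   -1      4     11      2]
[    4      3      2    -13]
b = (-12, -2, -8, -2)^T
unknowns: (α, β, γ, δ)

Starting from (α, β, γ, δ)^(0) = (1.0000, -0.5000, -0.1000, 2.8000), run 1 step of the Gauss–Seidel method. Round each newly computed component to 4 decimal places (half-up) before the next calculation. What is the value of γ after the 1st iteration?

-1.3737

Iteration 1:
  α = (-12 - (-1)·-0.5000 - (-3)·-0.1000 - (-1)·2.8000) / (6) = -1.6667
  β = (-2 - (-4)·-1.6667 - (-2)·-0.1000 - (-3)·2.8000) / (12) = -0.0389
  γ = (-8 - (-1)·-1.6667 - (4)·-0.0389 - (2)·2.8000) / (11) = -1.3737
  δ = (-2 - (4)·-1.6667 - (3)·-0.0389 - (2)·-1.3737) / (-13) = -0.5793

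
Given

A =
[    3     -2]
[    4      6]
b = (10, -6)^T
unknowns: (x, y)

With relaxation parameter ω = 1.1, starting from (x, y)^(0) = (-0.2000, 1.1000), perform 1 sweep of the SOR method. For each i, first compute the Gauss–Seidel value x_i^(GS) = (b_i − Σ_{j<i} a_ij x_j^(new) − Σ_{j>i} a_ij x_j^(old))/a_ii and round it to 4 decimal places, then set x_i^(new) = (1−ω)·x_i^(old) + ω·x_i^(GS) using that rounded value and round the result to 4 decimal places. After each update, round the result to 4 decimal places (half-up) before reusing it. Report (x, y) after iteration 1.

Iteration 1:
  x: GS value = (10 - (-2)·1.1000) / (3) = 4.0667;  x ← (1−ω)·-0.2000 + ω·4.0667 = 4.4934
  y: GS value = (-6 - (4)·4.4934) / (6) = -3.9956;  y ← (1−ω)·1.1000 + ω·-3.9956 = -4.5052

(4.4934, -4.5052)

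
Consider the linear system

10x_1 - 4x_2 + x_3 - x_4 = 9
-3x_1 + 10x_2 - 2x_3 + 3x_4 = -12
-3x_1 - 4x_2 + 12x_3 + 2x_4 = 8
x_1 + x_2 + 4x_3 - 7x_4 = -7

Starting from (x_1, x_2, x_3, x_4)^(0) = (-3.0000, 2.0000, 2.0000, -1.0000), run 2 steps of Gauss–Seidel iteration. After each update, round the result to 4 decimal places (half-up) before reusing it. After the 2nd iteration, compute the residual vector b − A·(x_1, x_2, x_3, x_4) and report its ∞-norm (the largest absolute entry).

4.4623

Iteration 1:
  x_1 = (9 - (-4)·2.0000 - (1)·2.0000 - (-1)·-1.0000) / (10) = 1.4000
  x_2 = (-12 - (-3)·1.4000 - (-2)·2.0000 - (3)·-1.0000) / (10) = -0.0800
  x_3 = (8 - (-3)·1.4000 - (-4)·-0.0800 - (2)·-1.0000) / (12) = 1.1567
  x_4 = (-7 - (1)·1.4000 - (1)·-0.0800 - (4)·1.1567) / (-7) = 1.8495
Iteration 2:
  x_1 = (9 - (-4)·-0.0800 - (1)·1.1567 - (-1)·1.8495) / (10) = 0.9373
  x_2 = (-12 - (-3)·0.9373 - (-2)·1.1567 - (3)·1.8495) / (10) = -1.2423
  x_3 = (8 - (-3)·0.9373 - (-4)·-1.2423 - (2)·1.8495) / (12) = 0.1786
  x_4 = (-7 - (1)·0.9373 - (1)·-1.2423 - (4)·0.1786) / (-7) = 1.0585
Residual b − A·x = (-4.4623, 0.4166, 1.5825, 0.0001); ∞-norm = 4.4623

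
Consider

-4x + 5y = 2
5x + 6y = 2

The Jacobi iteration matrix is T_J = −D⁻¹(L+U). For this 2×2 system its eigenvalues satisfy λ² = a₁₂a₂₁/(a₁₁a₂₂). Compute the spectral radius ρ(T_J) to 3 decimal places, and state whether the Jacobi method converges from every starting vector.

a₁₂a₂₁/(a₁₁a₂₂) = (5)·(5) / ((-4)·(6)) = -1.041667
ρ = √|-1.041667| = √1.041667 = 1.021
ρ > 1, so Jacobi diverges

1.021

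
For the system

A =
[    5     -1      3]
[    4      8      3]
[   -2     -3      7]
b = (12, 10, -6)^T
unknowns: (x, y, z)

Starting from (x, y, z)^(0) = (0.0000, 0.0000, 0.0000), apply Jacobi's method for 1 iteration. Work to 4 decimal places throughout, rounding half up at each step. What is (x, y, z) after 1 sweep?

(2.4000, 1.2500, -0.8571)

Iteration 1:
  x = (12 - (-1)·0.0000 - (3)·0.0000) / (5) = 2.4000
  y = (10 - (4)·0.0000 - (3)·0.0000) / (8) = 1.2500
  z = (-6 - (-2)·0.0000 - (-3)·0.0000) / (7) = -0.8571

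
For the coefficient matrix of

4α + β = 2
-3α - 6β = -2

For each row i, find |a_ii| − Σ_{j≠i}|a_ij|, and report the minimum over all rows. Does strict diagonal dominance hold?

row 1: |4| − (1) = 3
row 2: |-6| − (3) = 3
minimum over rows = 3 → strictly diagonally dominant (convergence guaranteed)

3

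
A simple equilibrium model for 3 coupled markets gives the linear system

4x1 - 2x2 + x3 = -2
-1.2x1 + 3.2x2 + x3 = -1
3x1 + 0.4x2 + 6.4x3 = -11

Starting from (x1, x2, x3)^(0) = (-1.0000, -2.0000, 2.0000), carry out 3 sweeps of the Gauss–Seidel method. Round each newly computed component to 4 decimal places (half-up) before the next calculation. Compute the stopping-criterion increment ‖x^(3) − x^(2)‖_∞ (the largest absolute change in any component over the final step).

Iteration 1:
  x1 = (-2 - (-2)·-2.0000 - (1)·2.0000) / (4) = -2.0000
  x2 = (-1 - (-1.2)·-2.0000 - (1)·2.0000) / (3.2) = -1.6875
  x3 = (-11 - (3)·-2.0000 - (0.4)·-1.6875) / (6.4) = -0.6758
Iteration 2:
  x1 = (-2 - (-2)·-1.6875 - (1)·-0.6758) / (4) = -1.1748
  x2 = (-1 - (-1.2)·-1.1748 - (1)·-0.6758) / (3.2) = -0.5419
  x3 = (-11 - (3)·-1.1748 - (0.4)·-0.5419) / (6.4) = -1.1342
Iteration 3:
  x1 = (-2 - (-2)·-0.5419 - (1)·-1.1342) / (4) = -0.4874
  x2 = (-1 - (-1.2)·-0.4874 - (1)·-1.1342) / (3.2) = -0.1408
  x3 = (-11 - (3)·-0.4874 - (0.4)·-0.1408) / (6.4) = -1.4815
Change: (0.6874, 0.4011, -0.3473) → max |·| = 0.6874

0.6874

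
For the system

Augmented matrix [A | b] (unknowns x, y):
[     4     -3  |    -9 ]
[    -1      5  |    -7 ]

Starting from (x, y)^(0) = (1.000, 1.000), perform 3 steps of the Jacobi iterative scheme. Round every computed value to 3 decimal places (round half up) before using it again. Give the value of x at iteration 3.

Iteration 1:
  x = (-9 - (-3)·1.000) / (4) = -1.500
  y = (-7 - (-1)·1.000) / (5) = -1.200
Iteration 2:
  x = (-9 - (-3)·-1.200) / (4) = -3.150
  y = (-7 - (-1)·-1.500) / (5) = -1.700
Iteration 3:
  x = (-9 - (-3)·-1.700) / (4) = -3.525
  y = (-7 - (-1)·-3.150) / (5) = -2.030

-3.525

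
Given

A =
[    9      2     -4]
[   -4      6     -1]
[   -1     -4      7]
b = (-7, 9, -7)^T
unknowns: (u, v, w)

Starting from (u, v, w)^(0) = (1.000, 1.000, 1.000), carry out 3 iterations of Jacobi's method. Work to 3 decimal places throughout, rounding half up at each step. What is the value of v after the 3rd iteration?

0.594

Iteration 1:
  u = (-7 - (2)·1.000 - (-4)·1.000) / (9) = -0.556
  v = (9 - (-4)·1.000 - (-1)·1.000) / (6) = 2.333
  w = (-7 - (-1)·1.000 - (-4)·1.000) / (7) = -0.286
Iteration 2:
  u = (-7 - (2)·2.333 - (-4)·-0.286) / (9) = -1.423
  v = (9 - (-4)·-0.556 - (-1)·-0.286) / (6) = 1.082
  w = (-7 - (-1)·-0.556 - (-4)·2.333) / (7) = 0.254
Iteration 3:
  u = (-7 - (2)·1.082 - (-4)·0.254) / (9) = -0.905
  v = (9 - (-4)·-1.423 - (-1)·0.254) / (6) = 0.594
  w = (-7 - (-1)·-1.423 - (-4)·1.082) / (7) = -0.585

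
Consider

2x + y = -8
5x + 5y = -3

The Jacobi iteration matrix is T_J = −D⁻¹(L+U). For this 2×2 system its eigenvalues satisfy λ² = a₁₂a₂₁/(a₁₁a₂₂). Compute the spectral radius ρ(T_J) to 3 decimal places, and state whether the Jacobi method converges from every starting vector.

0.707

a₁₂a₂₁/(a₁₁a₂₂) = (1)·(5) / ((2)·(5)) = 0.500000
ρ = √|0.500000| = √0.500000 = 0.707
ρ < 1, so Jacobi converges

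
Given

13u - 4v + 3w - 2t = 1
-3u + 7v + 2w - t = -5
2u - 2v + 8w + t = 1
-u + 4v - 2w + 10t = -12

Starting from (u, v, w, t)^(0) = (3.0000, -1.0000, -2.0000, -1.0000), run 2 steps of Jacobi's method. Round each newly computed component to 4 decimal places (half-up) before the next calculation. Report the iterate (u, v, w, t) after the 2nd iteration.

Iteration 1:
  u = (1 - (-4)·-1.0000 - (3)·-2.0000 - (-2)·-1.0000) / (13) = 0.0769
  v = (-5 - (-3)·3.0000 - (2)·-2.0000 - (-1)·-1.0000) / (7) = 1.0000
  w = (1 - (2)·3.0000 - (-2)·-1.0000 - (1)·-1.0000) / (8) = -0.7500
  t = (-12 - (-1)·3.0000 - (4)·-1.0000 - (-2)·-2.0000) / (10) = -0.9000
Iteration 2:
  u = (1 - (-4)·1.0000 - (3)·-0.7500 - (-2)·-0.9000) / (13) = 0.4192
  v = (-5 - (-3)·0.0769 - (2)·-0.7500 - (-1)·-0.9000) / (7) = -0.5956
  w = (1 - (2)·0.0769 - (-2)·1.0000 - (1)·-0.9000) / (8) = 0.4683
  t = (-12 - (-1)·0.0769 - (4)·1.0000 - (-2)·-0.7500) / (10) = -1.7423

(0.4192, -0.5956, 0.4683, -1.7423)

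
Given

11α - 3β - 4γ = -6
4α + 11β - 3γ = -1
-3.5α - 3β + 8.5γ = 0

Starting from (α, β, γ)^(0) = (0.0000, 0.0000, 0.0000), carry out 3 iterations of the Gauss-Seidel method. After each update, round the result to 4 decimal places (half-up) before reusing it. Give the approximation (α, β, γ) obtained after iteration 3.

Iteration 1:
  α = (-6 - (-3)·0.0000 - (-4)·0.0000) / (11) = -0.5455
  β = (-1 - (4)·-0.5455 - (-3)·0.0000) / (11) = 0.1075
  γ = (0 - (-3.5)·-0.5455 - (-3)·0.1075) / (8.5) = -0.1867
Iteration 2:
  α = (-6 - (-3)·0.1075 - (-4)·-0.1867) / (11) = -0.5840
  β = (-1 - (4)·-0.5840 - (-3)·-0.1867) / (11) = 0.0705
  γ = (0 - (-3.5)·-0.5840 - (-3)·0.0705) / (8.5) = -0.2156
Iteration 3:
  α = (-6 - (-3)·0.0705 - (-4)·-0.2156) / (11) = -0.6046
  β = (-1 - (4)·-0.6046 - (-3)·-0.2156) / (11) = 0.0701
  γ = (0 - (-3.5)·-0.6046 - (-3)·0.0701) / (8.5) = -0.2242

(-0.6046, 0.0701, -0.2242)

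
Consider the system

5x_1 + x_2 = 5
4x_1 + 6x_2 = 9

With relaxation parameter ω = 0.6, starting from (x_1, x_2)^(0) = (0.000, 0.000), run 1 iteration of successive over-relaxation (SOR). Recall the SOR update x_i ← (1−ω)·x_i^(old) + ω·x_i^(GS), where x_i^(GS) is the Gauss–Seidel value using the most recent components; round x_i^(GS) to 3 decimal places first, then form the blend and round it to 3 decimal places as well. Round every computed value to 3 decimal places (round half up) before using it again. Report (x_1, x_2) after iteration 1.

Iteration 1:
  x_1: GS value = (5 - (1)·0.000) / (5) = 1.000;  x_1 ← (1−ω)·0.000 + ω·1.000 = 0.600
  x_2: GS value = (9 - (4)·0.600) / (6) = 1.100;  x_2 ← (1−ω)·0.000 + ω·1.100 = 0.660

(0.600, 0.660)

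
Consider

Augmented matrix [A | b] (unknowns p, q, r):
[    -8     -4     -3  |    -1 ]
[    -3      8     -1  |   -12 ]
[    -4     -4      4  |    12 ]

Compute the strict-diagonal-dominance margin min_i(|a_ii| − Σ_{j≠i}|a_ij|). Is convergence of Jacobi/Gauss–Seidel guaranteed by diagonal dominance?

row 1: |-8| − (4+3) = 1
row 2: |8| − (3+1) = 4
row 3: |4| − (4+4) = -4
minimum over rows = -4 → not strictly diagonally dominant

-4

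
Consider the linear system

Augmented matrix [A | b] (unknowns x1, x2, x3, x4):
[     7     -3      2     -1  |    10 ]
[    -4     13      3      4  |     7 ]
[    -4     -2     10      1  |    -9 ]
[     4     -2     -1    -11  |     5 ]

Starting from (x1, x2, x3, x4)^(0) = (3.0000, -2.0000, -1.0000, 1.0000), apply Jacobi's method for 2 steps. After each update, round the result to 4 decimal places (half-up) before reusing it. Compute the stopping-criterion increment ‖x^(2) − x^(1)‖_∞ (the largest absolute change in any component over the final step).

Iteration 1:
  x1 = (10 - (-3)·-2.0000 - (2)·-1.0000 - (-1)·1.0000) / (7) = 1.0000
  x2 = (7 - (-4)·3.0000 - (3)·-1.0000 - (4)·1.0000) / (13) = 1.3846
  x3 = (-9 - (-4)·3.0000 - (-2)·-2.0000 - (1)·1.0000) / (10) = -0.2000
  x4 = (5 - (4)·3.0000 - (-2)·-2.0000 - (-1)·-1.0000) / (-11) = 1.0909
Iteration 2:
  x1 = (10 - (-3)·1.3846 - (2)·-0.2000 - (-1)·1.0909) / (7) = 2.2350
  x2 = (7 - (-4)·1.0000 - (3)·-0.2000 - (4)·1.0909) / (13) = 0.5566
  x3 = (-9 - (-4)·1.0000 - (-2)·1.3846 - (1)·1.0909) / (10) = -0.3322
  x4 = (5 - (4)·1.0000 - (-2)·1.3846 - (-1)·-0.2000) / (-11) = -0.3245
Change: (1.2350, -0.8280, -0.1322, -1.4154) → max |·| = 1.4154

1.4154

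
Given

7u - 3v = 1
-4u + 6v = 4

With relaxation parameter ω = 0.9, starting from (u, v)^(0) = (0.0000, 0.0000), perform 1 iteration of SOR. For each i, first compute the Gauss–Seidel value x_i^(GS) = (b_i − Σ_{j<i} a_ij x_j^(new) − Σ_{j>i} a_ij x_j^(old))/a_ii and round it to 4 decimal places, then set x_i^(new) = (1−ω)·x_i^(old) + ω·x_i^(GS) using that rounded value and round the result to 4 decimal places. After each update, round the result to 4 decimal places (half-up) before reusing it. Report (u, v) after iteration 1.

(0.1286, 0.6772)

Iteration 1:
  u: GS value = (1 - (-3)·0.0000) / (7) = 0.1429;  u ← (1−ω)·0.0000 + ω·0.1429 = 0.1286
  v: GS value = (4 - (-4)·0.1286) / (6) = 0.7524;  v ← (1−ω)·0.0000 + ω·0.7524 = 0.6772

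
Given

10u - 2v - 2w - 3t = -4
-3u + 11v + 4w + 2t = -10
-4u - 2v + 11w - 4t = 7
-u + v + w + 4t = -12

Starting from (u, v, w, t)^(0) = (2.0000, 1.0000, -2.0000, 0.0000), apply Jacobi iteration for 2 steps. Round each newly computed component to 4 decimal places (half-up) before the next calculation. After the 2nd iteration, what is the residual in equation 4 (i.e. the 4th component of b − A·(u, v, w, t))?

3.3755

Iteration 1:
  u = (-4 - (-2)·1.0000 - (-2)·-2.0000 - (-3)·0.0000) / (10) = -0.6000
  v = (-10 - (-3)·2.0000 - (4)·-2.0000 - (2)·0.0000) / (11) = 0.3636
  w = (7 - (-4)·2.0000 - (-2)·1.0000 - (-4)·0.0000) / (11) = 1.5455
  t = (-12 - (-1)·2.0000 - (1)·1.0000 - (1)·-2.0000) / (4) = -2.2500
Iteration 2:
  u = (-4 - (-2)·0.3636 - (-2)·1.5455 - (-3)·-2.2500) / (10) = -0.6932
  v = (-10 - (-3)·-0.6000 - (4)·1.5455 - (2)·-2.2500) / (11) = -1.2256
  w = (7 - (-4)·-0.6000 - (-2)·0.3636 - (-4)·-2.2500) / (11) = -0.3339
  t = (-12 - (-1)·-0.6000 - (1)·0.3636 - (1)·1.5455) / (4) = -3.6273
Residual b − A·x = (-11.0689, 9.9922, -9.0603, 3.3755)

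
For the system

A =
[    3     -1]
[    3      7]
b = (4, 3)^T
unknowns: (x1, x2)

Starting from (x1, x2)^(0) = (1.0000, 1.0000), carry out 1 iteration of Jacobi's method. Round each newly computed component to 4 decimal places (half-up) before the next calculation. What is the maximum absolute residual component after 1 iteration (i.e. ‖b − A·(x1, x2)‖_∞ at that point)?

2.0001

Iteration 1:
  x1 = (4 - (-1)·1.0000) / (3) = 1.6667
  x2 = (3 - (3)·1.0000) / (7) = 0.0000
Residual b − A·x = (-1.0001, -2.0001); ∞-norm = 2.0001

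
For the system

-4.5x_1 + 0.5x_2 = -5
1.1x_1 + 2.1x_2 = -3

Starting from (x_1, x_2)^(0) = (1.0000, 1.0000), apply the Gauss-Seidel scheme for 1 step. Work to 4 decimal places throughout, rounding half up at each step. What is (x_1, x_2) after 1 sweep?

Iteration 1:
  x_1 = (-5 - (0.5)·1.0000) / (-4.5) = 1.2222
  x_2 = (-3 - (1.1)·1.2222) / (2.1) = -2.0688

(1.2222, -2.0688)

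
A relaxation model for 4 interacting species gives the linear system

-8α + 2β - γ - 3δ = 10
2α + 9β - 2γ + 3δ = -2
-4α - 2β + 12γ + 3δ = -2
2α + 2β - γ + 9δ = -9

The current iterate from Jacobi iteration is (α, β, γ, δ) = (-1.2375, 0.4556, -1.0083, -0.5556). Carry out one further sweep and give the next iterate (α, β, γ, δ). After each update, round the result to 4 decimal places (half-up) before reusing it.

(-0.8017, 0.0139, -0.3643, -0.9383)

One sweep:
  α = (10 - (2)·0.4556 - (-1)·-1.0083 - (-3)·-0.5556) / (-8) = -0.8017
  β = (-2 - (2)·-1.2375 - (-2)·-1.0083 - (3)·-0.5556) / (9) = 0.0139
  γ = (-2 - (-4)·-1.2375 - (-2)·0.4556 - (3)·-0.5556) / (12) = -0.3643
  δ = (-9 - (2)·-1.2375 - (2)·0.4556 - (-1)·-1.0083) / (9) = -0.9383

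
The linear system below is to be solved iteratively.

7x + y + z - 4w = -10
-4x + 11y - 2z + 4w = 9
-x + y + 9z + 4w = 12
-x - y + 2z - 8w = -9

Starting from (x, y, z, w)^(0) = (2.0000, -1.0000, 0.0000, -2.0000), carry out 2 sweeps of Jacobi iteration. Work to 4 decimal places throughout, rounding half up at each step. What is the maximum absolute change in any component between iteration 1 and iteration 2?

Iteration 1:
  x = (-10 - (1)·-1.0000 - (1)·0.0000 - (-4)·-2.0000) / (7) = -2.4286
  y = (9 - (-4)·2.0000 - (-2)·0.0000 - (4)·-2.0000) / (11) = 2.2727
  z = (12 - (-1)·2.0000 - (1)·-1.0000 - (4)·-2.0000) / (9) = 2.5556
  w = (-9 - (-1)·2.0000 - (-1)·-1.0000 - (2)·0.0000) / (-8) = 1.0000
Iteration 2:
  x = (-10 - (1)·2.2727 - (1)·2.5556 - (-4)·1.0000) / (7) = -1.5469
  y = (9 - (-4)·-2.4286 - (-2)·2.5556 - (4)·1.0000) / (11) = 0.0361
  z = (12 - (-1)·-2.4286 - (1)·2.2727 - (4)·1.0000) / (9) = 0.3665
  w = (-9 - (-1)·-2.4286 - (-1)·2.2727 - (2)·2.5556) / (-8) = 1.7834
Change: (0.8817, -2.2366, -2.1891, 0.7834) → max |·| = 2.2366

2.2366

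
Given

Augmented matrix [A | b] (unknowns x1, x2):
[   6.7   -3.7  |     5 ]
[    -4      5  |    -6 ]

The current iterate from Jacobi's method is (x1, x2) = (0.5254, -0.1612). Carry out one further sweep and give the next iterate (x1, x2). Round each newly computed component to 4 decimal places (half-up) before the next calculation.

One sweep:
  x1 = (5 - (-3.7)·-0.1612) / (6.7) = 0.6572
  x2 = (-6 - (-4)·0.5254) / (5) = -0.7797

(0.6572, -0.7797)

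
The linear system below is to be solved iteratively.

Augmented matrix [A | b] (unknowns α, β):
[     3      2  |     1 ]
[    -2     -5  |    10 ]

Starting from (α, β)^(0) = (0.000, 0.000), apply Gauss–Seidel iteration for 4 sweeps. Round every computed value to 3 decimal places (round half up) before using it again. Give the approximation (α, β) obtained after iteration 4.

Iteration 1:
  α = (1 - (2)·0.000) / (3) = 0.333
  β = (10 - (-2)·0.333) / (-5) = -2.133
Iteration 2:
  α = (1 - (2)·-2.133) / (3) = 1.755
  β = (10 - (-2)·1.755) / (-5) = -2.702
Iteration 3:
  α = (1 - (2)·-2.702) / (3) = 2.135
  β = (10 - (-2)·2.135) / (-5) = -2.854
Iteration 4:
  α = (1 - (2)·-2.854) / (3) = 2.236
  β = (10 - (-2)·2.236) / (-5) = -2.894

(2.236, -2.894)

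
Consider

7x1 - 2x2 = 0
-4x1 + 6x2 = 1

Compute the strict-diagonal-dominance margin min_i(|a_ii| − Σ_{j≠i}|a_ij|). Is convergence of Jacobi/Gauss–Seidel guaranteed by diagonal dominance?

row 1: |7| − (2) = 5
row 2: |6| − (4) = 2
minimum over rows = 2 → strictly diagonally dominant (convergence guaranteed)

2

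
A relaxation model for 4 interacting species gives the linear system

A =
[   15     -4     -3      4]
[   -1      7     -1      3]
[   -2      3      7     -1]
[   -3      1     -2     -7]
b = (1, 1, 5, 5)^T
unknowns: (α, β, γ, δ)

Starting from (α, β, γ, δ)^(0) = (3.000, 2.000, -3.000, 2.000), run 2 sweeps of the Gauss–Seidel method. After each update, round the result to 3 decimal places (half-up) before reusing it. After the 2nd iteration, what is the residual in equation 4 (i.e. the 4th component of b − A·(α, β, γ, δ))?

Iteration 1:
  α = (1 - (-4)·2.000 - (-3)·-3.000 - (4)·2.000) / (15) = -0.533
  β = (1 - (-1)·-0.533 - (-1)·-3.000 - (3)·2.000) / (7) = -1.219
  γ = (5 - (-2)·-0.533 - (3)·-1.219 - (-1)·2.000) / (7) = 1.370
  δ = (5 - (-3)·-0.533 - (1)·-1.219 - (-2)·1.370) / (-7) = -1.051
Iteration 2:
  α = (1 - (-4)·-1.219 - (-3)·1.370 - (4)·-1.051) / (15) = 0.296
  β = (1 - (-1)·0.296 - (-1)·1.370 - (3)·-1.051) / (7) = 0.831
  γ = (5 - (-2)·0.296 - (3)·0.831 - (-1)·-1.051) / (7) = 0.293
  δ = (5 - (-3)·0.296 - (1)·0.831 - (-2)·0.293) / (-7) = -0.806
Residual b − A·x = (3.987, -1.810, 0.242, 0.001)

0.001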